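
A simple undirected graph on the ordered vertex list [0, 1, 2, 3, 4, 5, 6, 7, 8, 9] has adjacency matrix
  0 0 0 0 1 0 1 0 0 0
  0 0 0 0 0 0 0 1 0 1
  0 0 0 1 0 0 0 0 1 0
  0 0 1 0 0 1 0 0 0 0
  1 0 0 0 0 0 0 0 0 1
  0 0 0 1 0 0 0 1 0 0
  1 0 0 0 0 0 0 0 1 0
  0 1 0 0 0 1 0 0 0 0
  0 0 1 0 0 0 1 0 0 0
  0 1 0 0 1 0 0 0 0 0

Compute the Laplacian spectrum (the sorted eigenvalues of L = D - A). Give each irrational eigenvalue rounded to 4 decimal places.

[0, 0.3820, 0.3820, 1.3820, 1.3820, 2.6180, 2.6180, 3.6180, 3.6180, 4]

Reading degrees in the order [0, 1, 2, 3, 4, 5, 6, 7, 8, 9] gives [2, 2, 2, 2, 2, 2, 2, 2, 2, 2]; set D = diag(2, 2, 2, 2, 2, 2, 2, 2, 2, 2) and form L = D - A. Diagonalising L (or applying a numerical eigensolver to the 10x10 matrix) gives the spectrum above.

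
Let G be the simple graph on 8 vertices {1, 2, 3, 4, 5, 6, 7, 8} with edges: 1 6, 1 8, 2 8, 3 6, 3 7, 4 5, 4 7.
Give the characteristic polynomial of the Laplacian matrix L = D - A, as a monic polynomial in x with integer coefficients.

Each diagonal entry of L is the vertex degree and each off-diagonal entry is -1 where an edge is present, 0 otherwise; in the order [1, 2, 3, 4, 5, 6, 7, 8] the diagonal is [2, 1, 2, 2, 1, 2, 2, 2]. L has integer entries, so p(x) = det(xI - L) has integer coefficients. Expanding the determinant yields x^8 - 14x^7 + 78x^6 - 220x^5 + 330x^4 - 252x^3 + 84x^2 - 8x. Since p(0) = det(-L) = 0, x divides p(x). The largest eigenvalue, 3.8478, is at most the vertex count 8. There is one zero in the spectrum, matching the 1 component.

x^8 - 14x^7 + 78x^6 - 220x^5 + 330x^4 - 252x^3 + 84x^2 - 8x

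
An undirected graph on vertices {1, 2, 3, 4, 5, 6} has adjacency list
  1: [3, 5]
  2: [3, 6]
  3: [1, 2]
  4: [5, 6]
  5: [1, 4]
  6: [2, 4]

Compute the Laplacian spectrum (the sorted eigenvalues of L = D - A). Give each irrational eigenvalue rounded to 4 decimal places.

Reading degrees in the order [1, 2, 3, 4, 5, 6] gives [2, 2, 2, 2, 2, 2]; set D = diag(2, 2, 2, 2, 2, 2) and form L = D - A. L is symmetric positive semidefinite, so every eigenvalue is real and nonnegative. The single zero eigenvalue shows the graph is connected. The largest eigenvalue, 4, is at most the vertex count 6.

[0, 1, 1, 3, 3, 4]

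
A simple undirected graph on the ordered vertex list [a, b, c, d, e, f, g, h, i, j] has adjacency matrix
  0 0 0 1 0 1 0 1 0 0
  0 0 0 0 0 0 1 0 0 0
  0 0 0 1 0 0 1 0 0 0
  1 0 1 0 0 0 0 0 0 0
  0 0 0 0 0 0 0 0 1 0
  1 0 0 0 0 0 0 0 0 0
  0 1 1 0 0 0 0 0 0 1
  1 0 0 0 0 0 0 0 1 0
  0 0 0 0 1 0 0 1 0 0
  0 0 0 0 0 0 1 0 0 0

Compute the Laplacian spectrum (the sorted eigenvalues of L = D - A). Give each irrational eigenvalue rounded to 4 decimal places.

Reading degrees in the order [a, b, c, d, e, f, g, h, i, j] gives [3, 1, 2, 2, 1, 1, 3, 2, 2, 1]; set D = diag(3, 1, 2, 2, 1, 1, 3, 2, 2, 1) and form L = D - A. Diagonalising L (or applying a numerical eigensolver to the 10x10 matrix) gives the spectrum above. The largest eigenvalue, 4.4238, is at most the vertex count 10.

[0, 0.1257, 0.4097, 1, 1, 1.4295, 2.4234, 3.0954, 4.0925, 4.4238]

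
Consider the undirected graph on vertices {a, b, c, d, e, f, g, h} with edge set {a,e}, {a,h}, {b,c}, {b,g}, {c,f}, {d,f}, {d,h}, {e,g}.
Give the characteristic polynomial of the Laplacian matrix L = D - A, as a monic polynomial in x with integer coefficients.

With the vertex order [a, b, c, d, e, f, g, h], the degrees are [2, 2, 2, 2, 2, 2, 2, 2], giving D = diag(2, 2, 2, 2, 2, 2, 2, 2) and L = D - A. L has integer entries, so p(x) = det(xI - L) has integer coefficients. Expanding the determinant yields x^8 - 16x^7 + 104x^6 - 352x^5 + 660x^4 - 672x^3 + 336x^2 - 64x. Since p(0) = det(-L) = 0, x divides p(x).

x^8 - 16x^7 + 104x^6 - 352x^5 + 660x^4 - 672x^3 + 336x^2 - 64x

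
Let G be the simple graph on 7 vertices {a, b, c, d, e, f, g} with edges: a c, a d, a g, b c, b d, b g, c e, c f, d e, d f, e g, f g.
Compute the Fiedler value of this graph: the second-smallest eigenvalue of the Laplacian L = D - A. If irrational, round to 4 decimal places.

3

Reading degrees in the order [a, b, c, d, e, f, g] gives [3, 3, 4, 4, 3, 3, 4]; set D = diag(3, 3, 4, 4, 3, 3, 4) and form L = D - A. The smallest Laplacian eigenvalue is always 0. The next one, lambda_2 = 3, measures how hard the graph is to disconnect: larger values mean better connectivity. The largest eigenvalue, 7, is at most the vertex count 7.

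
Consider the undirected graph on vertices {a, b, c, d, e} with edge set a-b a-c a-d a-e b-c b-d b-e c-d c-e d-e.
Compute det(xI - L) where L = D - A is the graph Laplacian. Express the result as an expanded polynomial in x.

Each diagonal entry of L is the vertex degree and each off-diagonal entry is -1 where an edge is present, 0 otherwise; in the order [a, b, c, d, e] the diagonal is [4, 4, 4, 4, 4]. The eigenvalues of L are [0, 5, 5, 5, 5]; the characteristic polynomial is the product of (x - lambda_i), which multiplies out to x^5 - 20x^4 + 150x^3 - 500x^2 + 625x. The constant term is 0 because L is singular (the all-ones vector lies in its kernel).

x^5 - 20x^4 + 150x^3 - 500x^2 + 625x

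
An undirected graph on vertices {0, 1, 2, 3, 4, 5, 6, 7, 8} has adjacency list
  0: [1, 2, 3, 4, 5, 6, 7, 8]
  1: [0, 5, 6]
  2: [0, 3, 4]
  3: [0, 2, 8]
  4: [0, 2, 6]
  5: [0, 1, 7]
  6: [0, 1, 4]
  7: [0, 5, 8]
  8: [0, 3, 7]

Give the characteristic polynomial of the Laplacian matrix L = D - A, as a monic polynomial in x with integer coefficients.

x^9 - 32x^8 + 428x^7 - 3136x^6 + 13786x^5 - 37232x^4 + 60276x^3 - 53424x^2 + 19845x

With the vertex order [0, 1, 2, 3, 4, 5, 6, 7, 8], the degrees are [8, 3, 3, 3, 3, 3, 3, 3, 3], giving D = diag(8, 3, 3, 3, 3, 3, 3, 3, 3) and L = D - A. Computing det(xI - L) by cofactor expansion (or equivalently via sum-over-permutations) gives x^9 - 32x^8 + 428x^7 - 3136x^6 + 13786x^5 - 37232x^4 + 60276x^3 - 53424x^2 + 19845x. Since p(0) = det(-L) = 0, x divides p(x). By the matrix-tree theorem the graph has (1/9) * product of the nonzero eigenvalues = 2205 spanning trees.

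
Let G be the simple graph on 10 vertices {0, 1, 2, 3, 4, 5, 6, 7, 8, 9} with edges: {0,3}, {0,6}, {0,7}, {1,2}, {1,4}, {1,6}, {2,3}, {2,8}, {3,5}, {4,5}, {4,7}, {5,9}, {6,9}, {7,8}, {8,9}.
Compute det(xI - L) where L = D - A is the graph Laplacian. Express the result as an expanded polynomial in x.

Reading degrees in the order [0, 1, 2, 3, 4, 5, 6, 7, 8, 9] gives [3, 3, 3, 3, 3, 3, 3, 3, 3, 3]; set D = diag(3, 3, 3, 3, 3, 3, 3, 3, 3, 3) and form L = D - A. Computing det(xI - L) by cofactor expansion (or equivalently via sum-over-permutations) gives x^10 - 30x^9 + 390x^8 - 2880x^7 + 13305x^6 - 39882x^5 + 77640x^4 - 94800x^3 + 66000x^2 - 20000x. The coefficient of x^9 equals -trace(L) = -30, matching the sum of degrees. The eigenvalues sum to 30, which equals trace(L) = 2|E|.

x^10 - 30x^9 + 390x^8 - 2880x^7 + 13305x^6 - 39882x^5 + 77640x^4 - 94800x^3 + 66000x^2 - 20000x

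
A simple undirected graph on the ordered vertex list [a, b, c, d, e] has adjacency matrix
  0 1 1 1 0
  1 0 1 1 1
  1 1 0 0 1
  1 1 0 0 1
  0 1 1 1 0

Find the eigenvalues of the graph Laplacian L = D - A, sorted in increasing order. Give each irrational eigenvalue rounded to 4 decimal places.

[0, 3, 3, 5, 5]

With the vertex order [a, b, c, d, e], the degrees are [3, 4, 3, 3, 3], giving D = diag(3, 4, 3, 3, 3) and L = D - A. L is symmetric positive semidefinite, so every eigenvalue is real and nonnegative. The eigenvalues sum to 16, which equals trace(L) = 2|E|. The largest eigenvalue, 5, is at most the vertex count 5.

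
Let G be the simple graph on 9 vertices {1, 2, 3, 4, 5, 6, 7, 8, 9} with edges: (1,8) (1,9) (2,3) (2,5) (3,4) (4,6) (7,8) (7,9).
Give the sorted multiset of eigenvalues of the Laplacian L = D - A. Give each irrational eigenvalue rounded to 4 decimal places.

[0, 0, 0.3820, 1.3820, 2, 2, 2.6180, 3.6180, 4]

Each diagonal entry of L is the vertex degree and each off-diagonal entry is -1 where an edge is present, 0 otherwise; in the order [1, 2, 3, 4, 5, 6, 7, 8, 9] the diagonal is [2, 2, 2, 2, 1, 1, 2, 2, 2]. L is symmetric positive semidefinite, so every eigenvalue is real and nonnegative. The 2 zero eigenvalues correspond to the 2 connected components. The eigenvalues sum to 16, which equals trace(L) = 2|E|.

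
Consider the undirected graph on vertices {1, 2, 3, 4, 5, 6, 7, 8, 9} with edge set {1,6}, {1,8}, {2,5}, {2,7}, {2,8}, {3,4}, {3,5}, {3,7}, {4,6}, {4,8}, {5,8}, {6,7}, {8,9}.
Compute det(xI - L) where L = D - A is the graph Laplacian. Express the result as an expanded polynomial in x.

x^9 - 26x^8 + 283x^7 - 1680x^6 + 5932x^5 - 12712x^4 + 16071x^3 - 10892x^2 + 3006x

Reading degrees in the order [1, 2, 3, 4, 5, 6, 7, 8, 9] gives [2, 3, 3, 3, 3, 3, 3, 5, 1]; set D = diag(2, 3, 3, 3, 3, 3, 3, 5, 1) and form L = D - A. L has integer entries, so p(x) = det(xI - L) has integer coefficients. Expanding the determinant yields x^9 - 26x^8 + 283x^7 - 1680x^6 + 5932x^5 - 12712x^4 + 16071x^3 - 10892x^2 + 3006x. The constant term is 0 because L is singular (the all-ones vector lies in its kernel). The largest eigenvalue, 6.3963, is at most the vertex count 9. There is one zero in the spectrum, matching the 1 component.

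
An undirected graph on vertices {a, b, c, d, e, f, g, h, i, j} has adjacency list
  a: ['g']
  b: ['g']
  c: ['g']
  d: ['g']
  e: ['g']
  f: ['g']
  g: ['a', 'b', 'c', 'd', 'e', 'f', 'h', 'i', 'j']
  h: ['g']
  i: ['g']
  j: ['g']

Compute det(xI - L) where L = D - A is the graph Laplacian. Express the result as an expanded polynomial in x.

Reading degrees in the order [a, b, c, d, e, f, g, h, i, j] gives [1, 1, 1, 1, 1, 1, 9, 1, 1, 1]; set D = diag(1, 1, 1, 1, 1, 1, 9, 1, 1, 1) and form L = D - A. Computing det(xI - L) by cofactor expansion (or equivalently via sum-over-permutations) gives x^10 - 18x^9 + 108x^8 - 336x^7 + 630x^6 - 756x^5 + 588x^4 - 288x^3 + 81x^2 - 10x. Since p(0) = det(-L) = 0, x divides p(x). The eigenvalues sum to 18, which equals trace(L) = 2|E|.

x^10 - 18x^9 + 108x^8 - 336x^7 + 630x^6 - 756x^5 + 588x^4 - 288x^3 + 81x^2 - 10x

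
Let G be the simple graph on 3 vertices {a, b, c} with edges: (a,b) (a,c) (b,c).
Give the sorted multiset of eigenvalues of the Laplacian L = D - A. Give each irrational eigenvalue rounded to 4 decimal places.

[0, 3, 3]

Reading degrees in the order [a, b, c] gives [2, 2, 2]; set D = diag(2, 2, 2) and form L = D - A. The multiplicity of 0 as a Laplacian eigenvalue equals the number of connected components.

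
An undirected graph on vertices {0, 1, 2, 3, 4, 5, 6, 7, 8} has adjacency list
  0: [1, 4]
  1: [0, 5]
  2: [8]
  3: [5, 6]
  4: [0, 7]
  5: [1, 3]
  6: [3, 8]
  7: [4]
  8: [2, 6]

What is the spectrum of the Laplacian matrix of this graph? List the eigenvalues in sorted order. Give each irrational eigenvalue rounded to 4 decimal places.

[0, 0.1206, 0.4679, 1, 1.6527, 2.3473, 3, 3.5321, 3.8794]

With the vertex order [0, 1, 2, 3, 4, 5, 6, 7, 8], the degrees are [2, 2, 1, 2, 2, 2, 2, 1, 2], giving D = diag(2, 2, 1, 2, 2, 2, 2, 1, 2) and L = D - A. Since every row of L sums to 0, the all-ones vector is in the kernel and 0 is an eigenvalue. The single zero eigenvalue shows the graph is connected. The largest eigenvalue, 3.8794, is at most the vertex count 9. There is one zero in the spectrum, matching the 1 component.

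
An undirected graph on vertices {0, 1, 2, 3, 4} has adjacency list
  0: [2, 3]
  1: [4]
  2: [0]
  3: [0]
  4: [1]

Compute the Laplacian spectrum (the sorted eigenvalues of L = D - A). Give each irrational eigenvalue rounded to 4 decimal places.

[0, 0, 1, 2, 3]

Each diagonal entry of L is the vertex degree and each off-diagonal entry is -1 where an edge is present, 0 otherwise; in the order [0, 1, 2, 3, 4] the diagonal is [2, 1, 1, 1, 1]. Diagonalising L (or applying a numerical eigensolver to the 5x5 matrix) gives the spectrum above. The 2 zero eigenvalues correspond to the 2 connected components. The largest eigenvalue, 3, is at most the vertex count 5.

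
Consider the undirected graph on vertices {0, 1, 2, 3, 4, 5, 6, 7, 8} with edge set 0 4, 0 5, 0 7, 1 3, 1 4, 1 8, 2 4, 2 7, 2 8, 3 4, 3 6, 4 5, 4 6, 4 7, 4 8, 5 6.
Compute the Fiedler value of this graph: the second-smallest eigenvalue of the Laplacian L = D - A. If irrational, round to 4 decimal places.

Reading degrees in the order [0, 1, 2, 3, 4, 5, 6, 7, 8] gives [3, 3, 3, 3, 8, 3, 3, 3, 3]; set D = diag(3, 3, 3, 3, 8, 3, 3, 3, 3) and form L = D - A. Computing the eigenvalues of L and sorting gives [0, 1.5858, 1.5858, 3, 3, 4.4142, 4.4142, 5, 9]. The Fiedler value lambda_2 = 1.5858 is strictly positive, so the graph is connected. The largest eigenvalue, 9, is at most the vertex count 9. The eigenvalues sum to 32, which equals trace(L) = 2|E|.

1.5858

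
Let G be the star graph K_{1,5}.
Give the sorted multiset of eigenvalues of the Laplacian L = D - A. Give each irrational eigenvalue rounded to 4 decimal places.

The graph has 6 vertices and degree multiset [5, 1, 1, 1, 1, 1]; D is the diagonal matrix of degrees and L = D - A. Since every row of L sums to 0, the all-ones vector is in the kernel and 0 is an eigenvalue. There is one zero in the spectrum, matching the 1 component. By the matrix-tree theorem the graph has (1/6) * product of the nonzero eigenvalues = 1 spanning tree.

[0, 1, 1, 1, 1, 6]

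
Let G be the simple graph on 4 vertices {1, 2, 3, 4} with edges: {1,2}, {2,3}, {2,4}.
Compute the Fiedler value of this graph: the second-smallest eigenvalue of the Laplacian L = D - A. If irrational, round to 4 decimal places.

1

Each diagonal entry of L is the vertex degree and each off-diagonal entry is -1 where an edge is present, 0 otherwise; in the order [1, 2, 3, 4] the diagonal is [1, 3, 1, 1]. The smallest Laplacian eigenvalue is always 0. The next one, lambda_2 = 1, measures how hard the graph is to disconnect: larger values mean better connectivity. By the matrix-tree theorem the graph has (1/4) * product of the nonzero eigenvalues = 1 spanning tree.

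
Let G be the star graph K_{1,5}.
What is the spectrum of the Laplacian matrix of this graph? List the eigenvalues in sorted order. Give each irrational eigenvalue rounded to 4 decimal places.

[0, 1, 1, 1, 1, 6]

The graph has 6 vertices and degree multiset [5, 1, 1, 1, 1, 1]; D is the diagonal matrix of degrees and L = D - A. L is symmetric positive semidefinite, so every eigenvalue is real and nonnegative. The single zero eigenvalue shows the graph is connected. The largest eigenvalue, 6, is at most the vertex count 6.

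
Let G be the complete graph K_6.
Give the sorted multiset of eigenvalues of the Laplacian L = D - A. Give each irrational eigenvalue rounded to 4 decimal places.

[0, 6, 6, 6, 6, 6]

The graph has 6 vertices and degree multiset [5, 5, 5, 5, 5, 5]; D is the diagonal matrix of degrees and L = D - A. Diagonalising L (or applying a numerical eigensolver to the 6x6 matrix) gives the spectrum above. The largest eigenvalue, 6, is at most the vertex count 6.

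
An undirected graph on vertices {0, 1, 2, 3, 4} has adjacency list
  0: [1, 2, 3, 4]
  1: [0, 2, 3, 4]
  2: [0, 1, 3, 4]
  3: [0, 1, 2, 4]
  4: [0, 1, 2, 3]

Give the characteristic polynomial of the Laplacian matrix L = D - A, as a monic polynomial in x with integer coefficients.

With the vertex order [0, 1, 2, 3, 4], the degrees are [4, 4, 4, 4, 4], giving D = diag(4, 4, 4, 4, 4) and L = D - A. Computing det(xI - L) by cofactor expansion (or equivalently via sum-over-permutations) gives x^5 - 20x^4 + 150x^3 - 500x^2 + 625x. Since p(0) = det(-L) = 0, x divides p(x). By the matrix-tree theorem the graph has (1/5) * product of the nonzero eigenvalues = 125 spanning trees.

x^5 - 20x^4 + 150x^3 - 500x^2 + 625x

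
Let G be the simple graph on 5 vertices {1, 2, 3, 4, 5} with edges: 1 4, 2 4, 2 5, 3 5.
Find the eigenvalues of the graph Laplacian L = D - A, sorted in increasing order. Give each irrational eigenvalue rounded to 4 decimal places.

[0, 0.3820, 1.3820, 2.6180, 3.6180]

Reading degrees in the order [1, 2, 3, 4, 5] gives [1, 2, 1, 2, 2]; set D = diag(1, 2, 1, 2, 2) and form L = D - A. L is symmetric positive semidefinite, so every eigenvalue is real and nonnegative. The single zero eigenvalue shows the graph is connected. By the matrix-tree theorem the graph has (1/5) * product of the nonzero eigenvalues = 1 spanning tree. The largest eigenvalue, 3.6180, is at most the vertex count 5.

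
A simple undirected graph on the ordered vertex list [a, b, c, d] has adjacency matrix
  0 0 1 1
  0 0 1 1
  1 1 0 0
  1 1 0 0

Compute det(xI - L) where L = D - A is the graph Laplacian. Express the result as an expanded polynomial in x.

x^4 - 8x^3 + 20x^2 - 16x

Reading degrees in the order [a, b, c, d] gives [2, 2, 2, 2]; set D = diag(2, 2, 2, 2) and form L = D - A. The eigenvalues of L are [0, 2, 2, 4]; the characteristic polynomial is the product of (x - lambda_i), which multiplies out to x^4 - 8x^3 + 20x^2 - 16x. The coefficient of x^3 equals -trace(L) = -8, matching the sum of degrees. The eigenvalues sum to 8, which equals trace(L) = 2|E|.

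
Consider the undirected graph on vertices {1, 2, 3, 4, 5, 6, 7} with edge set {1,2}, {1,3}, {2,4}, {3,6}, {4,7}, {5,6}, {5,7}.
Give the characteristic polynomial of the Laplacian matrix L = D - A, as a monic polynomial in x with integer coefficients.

Reading degrees in the order [1, 2, 3, 4, 5, 6, 7] gives [2, 2, 2, 2, 2, 2, 2]; set D = diag(2, 2, 2, 2, 2, 2, 2) and form L = D - A. Computing det(xI - L) by cofactor expansion (or equivalently via sum-over-permutations) gives x^7 - 14x^6 + 77x^5 - 210x^4 + 294x^3 - 196x^2 + 49x. Since p(0) = det(-L) = 0, x divides p(x). There is one zero in the spectrum, matching the 1 component.

x^7 - 14x^6 + 77x^5 - 210x^4 + 294x^3 - 196x^2 + 49x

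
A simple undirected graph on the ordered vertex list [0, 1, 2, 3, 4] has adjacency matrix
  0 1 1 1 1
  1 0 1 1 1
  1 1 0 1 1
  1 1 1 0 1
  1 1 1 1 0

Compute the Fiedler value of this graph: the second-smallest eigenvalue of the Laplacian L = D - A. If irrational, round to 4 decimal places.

5

Each diagonal entry of L is the vertex degree and each off-diagonal entry is -1 where an edge is present, 0 otherwise; in the order [0, 1, 2, 3, 4] the diagonal is [4, 4, 4, 4, 4]. The smallest Laplacian eigenvalue is always 0. The next one, lambda_2 = 5, measures how hard the graph is to disconnect: larger values mean better connectivity. The largest eigenvalue, 5, is at most the vertex count 5.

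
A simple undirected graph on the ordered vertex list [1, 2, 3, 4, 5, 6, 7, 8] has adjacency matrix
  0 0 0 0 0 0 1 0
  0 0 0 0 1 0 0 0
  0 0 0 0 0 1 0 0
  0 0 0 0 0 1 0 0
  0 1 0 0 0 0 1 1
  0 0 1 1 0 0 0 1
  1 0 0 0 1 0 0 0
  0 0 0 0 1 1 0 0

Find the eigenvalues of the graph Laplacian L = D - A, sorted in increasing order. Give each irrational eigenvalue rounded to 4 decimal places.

[0, 0.2137, 0.6177, 1, 1.4977, 2.3537, 3.8408, 4.4763]

Each diagonal entry of L is the vertex degree and each off-diagonal entry is -1 where an edge is present, 0 otherwise; in the order [1, 2, 3, 4, 5, 6, 7, 8] the diagonal is [1, 1, 1, 1, 3, 3, 2, 2]. Since every row of L sums to 0, the all-ones vector is in the kernel and 0 is an eigenvalue. The single zero eigenvalue shows the graph is connected.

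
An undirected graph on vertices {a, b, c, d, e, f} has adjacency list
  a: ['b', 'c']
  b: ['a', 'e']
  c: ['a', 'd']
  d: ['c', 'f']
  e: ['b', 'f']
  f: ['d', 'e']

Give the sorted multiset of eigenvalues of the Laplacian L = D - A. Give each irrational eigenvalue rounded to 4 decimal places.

[0, 1, 1, 3, 3, 4]

Reading degrees in the order [a, b, c, d, e, f] gives [2, 2, 2, 2, 2, 2]; set D = diag(2, 2, 2, 2, 2, 2) and form L = D - A. L is symmetric positive semidefinite, so every eigenvalue is real and nonnegative. By the matrix-tree theorem the graph has (1/6) * product of the nonzero eigenvalues = 6 spanning trees. The largest eigenvalue, 4, is at most the vertex count 6.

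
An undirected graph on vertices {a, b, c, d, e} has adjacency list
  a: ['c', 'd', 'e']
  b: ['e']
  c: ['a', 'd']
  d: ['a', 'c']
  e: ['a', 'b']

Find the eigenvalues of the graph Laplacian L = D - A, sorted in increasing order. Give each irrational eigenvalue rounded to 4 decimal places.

[0, 0.5188, 2.3111, 3, 4.1701]

With the vertex order [a, b, c, d, e], the degrees are [3, 1, 2, 2, 2], giving D = diag(3, 1, 2, 2, 2) and L = D - A. L is symmetric positive semidefinite, so every eigenvalue is real and nonnegative. There is one zero in the spectrum, matching the 1 component. By the matrix-tree theorem the graph has (1/5) * product of the nonzero eigenvalues = 3 spanning trees.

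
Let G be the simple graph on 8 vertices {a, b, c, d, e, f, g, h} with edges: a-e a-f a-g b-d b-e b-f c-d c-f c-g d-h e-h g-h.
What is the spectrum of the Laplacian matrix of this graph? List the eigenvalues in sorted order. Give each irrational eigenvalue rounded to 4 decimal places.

Each diagonal entry of L is the vertex degree and each off-diagonal entry is -1 where an edge is present, 0 otherwise; in the order [a, b, c, d, e, f, g, h] the diagonal is [3, 3, 3, 3, 3, 3, 3, 3]. Since every row of L sums to 0, the all-ones vector is in the kernel and 0 is an eigenvalue. The single zero eigenvalue shows the graph is connected. The eigenvalues sum to 24, which equals trace(L) = 2|E|.

[0, 2, 2, 2, 4, 4, 4, 6]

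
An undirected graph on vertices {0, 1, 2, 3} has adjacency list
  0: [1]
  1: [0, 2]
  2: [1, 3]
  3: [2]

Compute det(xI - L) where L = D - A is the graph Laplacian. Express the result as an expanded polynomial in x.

Each diagonal entry of L is the vertex degree and each off-diagonal entry is -1 where an edge is present, 0 otherwise; in the order [0, 1, 2, 3] the diagonal is [1, 2, 2, 1]. L has integer entries, so p(x) = det(xI - L) has integer coefficients. Expanding the determinant yields x^4 - 6x^3 + 10x^2 - 4x. The coefficient of x^3 equals -trace(L) = -6, matching the sum of degrees. There is one zero in the spectrum, matching the 1 component.

x^4 - 6x^3 + 10x^2 - 4x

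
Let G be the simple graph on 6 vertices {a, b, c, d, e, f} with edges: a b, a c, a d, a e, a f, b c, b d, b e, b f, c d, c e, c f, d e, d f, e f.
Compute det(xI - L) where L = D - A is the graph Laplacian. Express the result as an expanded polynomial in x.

x^6 - 30x^5 + 360x^4 - 2160x^3 + 6480x^2 - 7776x

Reading degrees in the order [a, b, c, d, e, f] gives [5, 5, 5, 5, 5, 5]; set D = diag(5, 5, 5, 5, 5, 5) and form L = D - A. Computing det(xI - L) by cofactor expansion (or equivalently via sum-over-permutations) gives x^6 - 30x^5 + 360x^4 - 2160x^3 + 6480x^2 - 7776x. The coefficient of x^5 equals -trace(L) = -30, matching the sum of degrees.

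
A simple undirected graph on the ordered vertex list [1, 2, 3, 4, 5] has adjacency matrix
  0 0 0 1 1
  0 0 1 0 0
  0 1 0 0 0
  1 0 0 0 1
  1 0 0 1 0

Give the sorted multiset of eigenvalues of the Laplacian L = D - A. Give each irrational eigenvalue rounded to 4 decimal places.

[0, 0, 2, 3, 3]

Each diagonal entry of L is the vertex degree and each off-diagonal entry is -1 where an edge is present, 0 otherwise; in the order [1, 2, 3, 4, 5] the diagonal is [2, 1, 1, 2, 2]. L is symmetric positive semidefinite, so every eigenvalue is real and nonnegative. The 2 zero eigenvalues correspond to the 2 connected components. There are 2 zeros in the spectrum, matching the 2 components. The eigenvalues sum to 8, which equals trace(L) = 2|E|.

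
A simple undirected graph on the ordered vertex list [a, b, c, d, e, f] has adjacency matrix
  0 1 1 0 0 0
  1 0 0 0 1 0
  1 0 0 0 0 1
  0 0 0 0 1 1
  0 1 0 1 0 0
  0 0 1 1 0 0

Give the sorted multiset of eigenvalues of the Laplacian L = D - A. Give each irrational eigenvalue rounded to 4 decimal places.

[0, 1, 1, 3, 3, 4]

With the vertex order [a, b, c, d, e, f], the degrees are [2, 2, 2, 2, 2, 2], giving D = diag(2, 2, 2, 2, 2, 2) and L = D - A. L is symmetric positive semidefinite, so every eigenvalue is real and nonnegative. The eigenvalues sum to 12, which equals trace(L) = 2|E|. The largest eigenvalue, 4, is at most the vertex count 6.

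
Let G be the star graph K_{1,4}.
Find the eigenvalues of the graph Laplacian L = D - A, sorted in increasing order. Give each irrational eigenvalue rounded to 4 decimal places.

[0, 1, 1, 1, 5]

The graph has 5 vertices and degree multiset [4, 1, 1, 1, 1]; D is the diagonal matrix of degrees and L = D - A. L is symmetric positive semidefinite, so every eigenvalue is real and nonnegative. The single zero eigenvalue shows the graph is connected. By the matrix-tree theorem the graph has (1/5) * product of the nonzero eigenvalues = 1 spanning tree.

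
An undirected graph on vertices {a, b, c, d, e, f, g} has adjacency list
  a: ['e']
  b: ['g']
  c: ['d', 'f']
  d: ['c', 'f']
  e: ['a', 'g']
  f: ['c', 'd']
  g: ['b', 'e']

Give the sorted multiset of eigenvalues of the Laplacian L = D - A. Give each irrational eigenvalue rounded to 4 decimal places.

With the vertex order [a, b, c, d, e, f, g], the degrees are [1, 1, 2, 2, 2, 2, 2], giving D = diag(1, 1, 2, 2, 2, 2, 2) and L = D - A. L is symmetric positive semidefinite, so every eigenvalue is real and nonnegative. The 2 zero eigenvalues correspond to the 2 connected components. There are 2 zeros in the spectrum, matching the 2 components.

[0, 0, 0.5858, 2, 3, 3, 3.4142]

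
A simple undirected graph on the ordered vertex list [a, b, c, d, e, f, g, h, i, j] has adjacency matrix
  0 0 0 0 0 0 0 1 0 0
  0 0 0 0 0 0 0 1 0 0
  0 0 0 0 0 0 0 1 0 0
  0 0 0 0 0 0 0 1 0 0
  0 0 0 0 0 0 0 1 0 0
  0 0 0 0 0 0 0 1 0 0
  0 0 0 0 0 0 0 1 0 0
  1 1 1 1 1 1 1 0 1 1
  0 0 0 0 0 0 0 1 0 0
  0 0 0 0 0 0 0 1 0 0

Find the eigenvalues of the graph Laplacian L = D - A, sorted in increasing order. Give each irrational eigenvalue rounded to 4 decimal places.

[0, 1, 1, 1, 1, 1, 1, 1, 1, 10]

Each diagonal entry of L is the vertex degree and each off-diagonal entry is -1 where an edge is present, 0 otherwise; in the order [a, b, c, d, e, f, g, h, i, j] the diagonal is [1, 1, 1, 1, 1, 1, 1, 9, 1, 1]. Diagonalising L (or applying a numerical eigensolver to the 10x10 matrix) gives the spectrum above. The single zero eigenvalue shows the graph is connected.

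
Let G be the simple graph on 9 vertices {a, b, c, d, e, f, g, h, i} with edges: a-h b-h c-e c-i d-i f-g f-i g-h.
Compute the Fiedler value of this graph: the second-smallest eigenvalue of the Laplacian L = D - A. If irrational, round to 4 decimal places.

0.1538

With the vertex order [a, b, c, d, e, f, g, h, i], the degrees are [1, 1, 2, 1, 1, 2, 2, 3, 3], giving D = diag(1, 1, 2, 1, 1, 2, 2, 3, 3) and L = D - A. The sorted Laplacian eigenvalues are [0, 0.1538, 0.5764, 1, 1, 2.1128, 2.6757, 4.0748, 4.4065]; the algebraic connectivity is the second entry, 0.1538. The eigenvalues sum to 16, which equals trace(L) = 2|E|.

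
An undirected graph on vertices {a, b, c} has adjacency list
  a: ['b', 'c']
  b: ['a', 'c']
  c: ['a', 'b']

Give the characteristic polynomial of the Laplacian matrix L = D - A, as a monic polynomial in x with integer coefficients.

x^3 - 6x^2 + 9x

With the vertex order [a, b, c], the degrees are [2, 2, 2], giving D = diag(2, 2, 2) and L = D - A. Computing det(xI - L) by cofactor expansion (or equivalently via sum-over-permutations) gives x^3 - 6x^2 + 9x. Since p(0) = det(-L) = 0, x divides p(x). The eigenvalues sum to 6, which equals trace(L) = 2|E|.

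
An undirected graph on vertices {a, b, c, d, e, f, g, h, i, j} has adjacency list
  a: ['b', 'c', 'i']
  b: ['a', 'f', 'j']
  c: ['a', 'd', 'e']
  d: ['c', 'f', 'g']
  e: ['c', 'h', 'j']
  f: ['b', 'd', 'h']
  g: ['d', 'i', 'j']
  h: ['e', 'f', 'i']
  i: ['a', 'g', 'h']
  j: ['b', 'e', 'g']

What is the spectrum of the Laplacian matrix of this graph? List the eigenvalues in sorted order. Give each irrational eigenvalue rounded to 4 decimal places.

With the vertex order [a, b, c, d, e, f, g, h, i, j], the degrees are [3, 3, 3, 3, 3, 3, 3, 3, 3, 3], giving D = diag(3, 3, 3, 3, 3, 3, 3, 3, 3, 3) and L = D - A. L is symmetric positive semidefinite, so every eigenvalue is real and nonnegative. The single zero eigenvalue shows the graph is connected. The largest eigenvalue, 5, is at most the vertex count 10. The eigenvalues sum to 30, which equals trace(L) = 2|E|.

[0, 2, 2, 2, 2, 2, 5, 5, 5, 5]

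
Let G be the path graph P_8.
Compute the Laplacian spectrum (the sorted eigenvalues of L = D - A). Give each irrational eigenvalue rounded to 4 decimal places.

[0, 0.1522, 0.5858, 1.2346, 2, 2.7654, 3.4142, 3.8478]

The graph has 8 vertices and degree multiset [2, 2, 2, 2, 2, 2, 1, 1]; D is the diagonal matrix of degrees and L = D - A. The multiplicity of 0 as a Laplacian eigenvalue equals the number of connected components. The single zero eigenvalue shows the graph is connected. The largest eigenvalue, 3.8478, is at most the vertex count 8. The eigenvalues sum to 14, which equals trace(L) = 2|E|.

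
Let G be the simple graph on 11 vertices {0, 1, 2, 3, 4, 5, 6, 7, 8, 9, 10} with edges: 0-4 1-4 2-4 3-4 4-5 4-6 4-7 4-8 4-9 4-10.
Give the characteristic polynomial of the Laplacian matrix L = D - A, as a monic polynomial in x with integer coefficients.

x^11 - 20x^10 + 135x^9 - 480x^8 + 1050x^7 - 1512x^6 + 1470x^5 - 960x^4 + 405x^3 - 100x^2 + 11x

Each diagonal entry of L is the vertex degree and each off-diagonal entry is -1 where an edge is present, 0 otherwise; in the order [0, 1, 2, 3, 4, 5, 6, 7, 8, 9, 10] the diagonal is [1, 1, 1, 1, 10, 1, 1, 1, 1, 1, 1]. The eigenvalues of L are [0, 1, 1, 1, 1, 1, 1, 1, 1, 1, 11]; the characteristic polynomial is the product of (x - lambda_i), which multiplies out to x^11 - 20x^10 + 135x^9 - 480x^8 + 1050x^7 - 1512x^6 + 1470x^5 - 960x^4 + 405x^3 - 100x^2 + 11x. The coefficient of x^10 equals -trace(L) = -20, matching the sum of degrees. The largest eigenvalue, 11, is at most the vertex count 11. There is one zero in the spectrum, matching the 1 component.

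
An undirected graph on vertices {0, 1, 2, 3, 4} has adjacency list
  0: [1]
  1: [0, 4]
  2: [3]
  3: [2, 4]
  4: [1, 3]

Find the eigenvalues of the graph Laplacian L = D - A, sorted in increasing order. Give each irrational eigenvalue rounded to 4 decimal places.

Each diagonal entry of L is the vertex degree and each off-diagonal entry is -1 where an edge is present, 0 otherwise; in the order [0, 1, 2, 3, 4] the diagonal is [1, 2, 1, 2, 2]. Since every row of L sums to 0, the all-ones vector is in the kernel and 0 is an eigenvalue. By the matrix-tree theorem the graph has (1/5) * product of the nonzero eigenvalues = 1 spanning tree.

[0, 0.3820, 1.3820, 2.6180, 3.6180]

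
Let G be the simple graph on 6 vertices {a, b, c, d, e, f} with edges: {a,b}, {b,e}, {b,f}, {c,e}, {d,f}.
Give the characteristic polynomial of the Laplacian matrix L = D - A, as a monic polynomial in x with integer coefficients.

x^6 - 10x^5 + 35x^4 - 52x^3 + 31x^2 - 6x

Reading degrees in the order [a, b, c, d, e, f] gives [1, 3, 1, 1, 2, 2]; set D = diag(1, 3, 1, 1, 2, 2) and form L = D - A. Computing det(xI - L) by cofactor expansion (or equivalently via sum-over-permutations) gives x^6 - 10x^5 + 35x^4 - 52x^3 + 31x^2 - 6x. The constant term is 0 because L is singular (the all-ones vector lies in its kernel). The largest eigenvalue, 4.3028, is at most the vertex count 6. The eigenvalues sum to 10, which equals trace(L) = 2|E|.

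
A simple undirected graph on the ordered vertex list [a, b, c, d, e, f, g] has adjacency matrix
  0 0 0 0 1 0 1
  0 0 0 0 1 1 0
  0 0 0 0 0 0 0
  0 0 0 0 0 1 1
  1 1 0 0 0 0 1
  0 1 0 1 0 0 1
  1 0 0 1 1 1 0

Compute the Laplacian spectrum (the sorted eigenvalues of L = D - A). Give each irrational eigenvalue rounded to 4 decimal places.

[0, 0, 1.3820, 1.6972, 3.6180, 4, 5.3028]

Each diagonal entry of L is the vertex degree and each off-diagonal entry is -1 where an edge is present, 0 otherwise; in the order [a, b, c, d, e, f, g] the diagonal is [2, 2, 0, 2, 3, 3, 4]. The multiplicity of 0 as a Laplacian eigenvalue equals the number of connected components. The 2 zero eigenvalues correspond to the 2 connected components.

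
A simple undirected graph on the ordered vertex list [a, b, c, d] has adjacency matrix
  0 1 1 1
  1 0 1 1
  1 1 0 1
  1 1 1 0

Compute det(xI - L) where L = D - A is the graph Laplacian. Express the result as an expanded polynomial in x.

Each diagonal entry of L is the vertex degree and each off-diagonal entry is -1 where an edge is present, 0 otherwise; in the order [a, b, c, d] the diagonal is [3, 3, 3, 3]. Computing det(xI - L) by cofactor expansion (or equivalently via sum-over-permutations) gives x^4 - 12x^3 + 48x^2 - 64x. The coefficient of x^3 equals -trace(L) = -12, matching the sum of degrees. The largest eigenvalue, 4, is at most the vertex count 4.

x^4 - 12x^3 + 48x^2 - 64x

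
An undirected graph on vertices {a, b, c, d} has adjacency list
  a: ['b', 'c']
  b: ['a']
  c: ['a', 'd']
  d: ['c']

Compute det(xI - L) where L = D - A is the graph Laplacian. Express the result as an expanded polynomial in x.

x^4 - 6x^3 + 10x^2 - 4x

Each diagonal entry of L is the vertex degree and each off-diagonal entry is -1 where an edge is present, 0 otherwise; in the order [a, b, c, d] the diagonal is [2, 1, 2, 1]. Computing det(xI - L) by cofactor expansion (or equivalently via sum-over-permutations) gives x^4 - 6x^3 + 10x^2 - 4x. Since p(0) = det(-L) = 0, x divides p(x). There is one zero in the spectrum, matching the 1 component.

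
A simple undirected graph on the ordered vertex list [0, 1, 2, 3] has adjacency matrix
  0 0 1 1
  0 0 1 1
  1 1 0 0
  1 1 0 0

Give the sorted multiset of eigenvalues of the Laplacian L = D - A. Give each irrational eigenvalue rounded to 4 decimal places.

With the vertex order [0, 1, 2, 3], the degrees are [2, 2, 2, 2], giving D = diag(2, 2, 2, 2) and L = D - A. The multiplicity of 0 as a Laplacian eigenvalue equals the number of connected components. The largest eigenvalue, 4, is at most the vertex count 4.

[0, 2, 2, 4]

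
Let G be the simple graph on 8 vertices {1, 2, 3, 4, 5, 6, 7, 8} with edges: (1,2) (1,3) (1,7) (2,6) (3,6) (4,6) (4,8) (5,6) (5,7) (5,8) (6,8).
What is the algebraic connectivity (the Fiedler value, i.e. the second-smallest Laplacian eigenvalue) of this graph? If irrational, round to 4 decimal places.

With the vertex order [1, 2, 3, 4, 5, 6, 7, 8], the degrees are [3, 2, 2, 2, 3, 5, 2, 3], giving D = diag(3, 2, 2, 2, 3, 5, 2, 3) and L = D - A. The smallest Laplacian eigenvalue is always 0. The next one, lambda_2 = 1, measures how hard the graph is to disconnect: larger values mean better connectivity. The eigenvalues sum to 22, which equals trace(L) = 2|E|. The largest eigenvalue, 6.1912, is at most the vertex count 8.

1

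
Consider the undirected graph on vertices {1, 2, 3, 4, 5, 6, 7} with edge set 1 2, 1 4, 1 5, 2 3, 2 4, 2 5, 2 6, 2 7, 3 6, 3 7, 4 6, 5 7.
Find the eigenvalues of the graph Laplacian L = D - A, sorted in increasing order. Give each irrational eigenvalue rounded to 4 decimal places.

[0, 2, 2, 4, 4, 5, 7]

Each diagonal entry of L is the vertex degree and each off-diagonal entry is -1 where an edge is present, 0 otherwise; in the order [1, 2, 3, 4, 5, 6, 7] the diagonal is [3, 6, 3, 3, 3, 3, 3]. L is symmetric positive semidefinite, so every eigenvalue is real and nonnegative. The eigenvalues sum to 24, which equals trace(L) = 2|E|.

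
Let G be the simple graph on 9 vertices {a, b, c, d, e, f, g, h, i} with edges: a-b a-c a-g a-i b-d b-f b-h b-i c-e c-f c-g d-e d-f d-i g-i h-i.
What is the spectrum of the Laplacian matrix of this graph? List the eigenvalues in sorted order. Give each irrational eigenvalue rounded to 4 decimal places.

Each diagonal entry of L is the vertex degree and each off-diagonal entry is -1 where an edge is present, 0 otherwise; in the order [a, b, c, d, e, f, g, h, i] the diagonal is [4, 5, 4, 4, 2, 3, 3, 2, 5]. The multiplicity of 0 as a Laplacian eigenvalue equals the number of connected components. There is one zero in the spectrum, matching the 1 component.

[0, 1.3803, 1.8966, 2.4253, 3.5858, 4.3341, 5.6169, 6.3468, 6.4142]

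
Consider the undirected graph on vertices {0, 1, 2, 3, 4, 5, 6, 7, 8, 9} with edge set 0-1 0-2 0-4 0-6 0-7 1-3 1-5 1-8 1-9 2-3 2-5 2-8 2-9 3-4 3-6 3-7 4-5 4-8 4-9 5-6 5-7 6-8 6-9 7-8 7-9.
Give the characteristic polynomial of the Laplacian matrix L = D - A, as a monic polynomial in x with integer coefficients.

Each diagonal entry of L is the vertex degree and each off-diagonal entry is -1 where an edge is present, 0 otherwise; in the order [0, 1, 2, 3, 4, 5, 6, 7, 8, 9] the diagonal is [5, 5, 5, 5, 5, 5, 5, 5, 5, 5]. L has integer entries, so p(x) = det(xI - L) has integer coefficients. Expanding the determinant yields x^10 - 50x^9 + 1100x^8 - 14000x^7 + 113750x^6 - 612500x^5 + 2187500x^4 - 5000000x^3 + 6640625x^2 - 3906250x. Since p(0) = det(-L) = 0, x divides p(x).

x^10 - 50x^9 + 1100x^8 - 14000x^7 + 113750x^6 - 612500x^5 + 2187500x^4 - 5000000x^3 + 6640625x^2 - 3906250x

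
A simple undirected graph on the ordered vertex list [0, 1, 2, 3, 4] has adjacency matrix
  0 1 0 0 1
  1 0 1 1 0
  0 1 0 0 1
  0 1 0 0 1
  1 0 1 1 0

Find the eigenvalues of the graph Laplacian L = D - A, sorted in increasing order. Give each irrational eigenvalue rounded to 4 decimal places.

[0, 2, 2, 3, 5]

With the vertex order [0, 1, 2, 3, 4], the degrees are [2, 3, 2, 2, 3], giving D = diag(2, 3, 2, 2, 3) and L = D - A. The multiplicity of 0 as a Laplacian eigenvalue equals the number of connected components. The single zero eigenvalue shows the graph is connected. The eigenvalues sum to 12, which equals trace(L) = 2|E|. The largest eigenvalue, 5, is at most the vertex count 5.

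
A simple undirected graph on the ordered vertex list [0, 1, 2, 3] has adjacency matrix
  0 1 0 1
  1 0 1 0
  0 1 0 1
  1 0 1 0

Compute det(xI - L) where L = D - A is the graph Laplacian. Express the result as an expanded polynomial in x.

Reading degrees in the order [0, 1, 2, 3] gives [2, 2, 2, 2]; set D = diag(2, 2, 2, 2) and form L = D - A. Computing det(xI - L) by cofactor expansion (or equivalently via sum-over-permutations) gives x^4 - 8x^3 + 20x^2 - 16x. The constant term is 0 because L is singular (the all-ones vector lies in its kernel).

x^4 - 8x^3 + 20x^2 - 16x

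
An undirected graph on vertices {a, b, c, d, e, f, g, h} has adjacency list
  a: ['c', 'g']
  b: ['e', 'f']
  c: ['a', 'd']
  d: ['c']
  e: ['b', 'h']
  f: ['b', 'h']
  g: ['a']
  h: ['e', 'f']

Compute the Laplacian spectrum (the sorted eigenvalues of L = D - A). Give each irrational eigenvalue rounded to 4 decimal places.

Reading degrees in the order [a, b, c, d, e, f, g, h] gives [2, 2, 2, 1, 2, 2, 1, 2]; set D = diag(2, 2, 2, 1, 2, 2, 1, 2) and form L = D - A. Diagonalising L (or applying a numerical eigensolver to the 8x8 matrix) gives the spectrum above. The 2 zero eigenvalues correspond to the 2 connected components. The largest eigenvalue, 4, is at most the vertex count 8. There are 2 zeros in the spectrum, matching the 2 components.

[0, 0, 0.5858, 2, 2, 2, 3.4142, 4]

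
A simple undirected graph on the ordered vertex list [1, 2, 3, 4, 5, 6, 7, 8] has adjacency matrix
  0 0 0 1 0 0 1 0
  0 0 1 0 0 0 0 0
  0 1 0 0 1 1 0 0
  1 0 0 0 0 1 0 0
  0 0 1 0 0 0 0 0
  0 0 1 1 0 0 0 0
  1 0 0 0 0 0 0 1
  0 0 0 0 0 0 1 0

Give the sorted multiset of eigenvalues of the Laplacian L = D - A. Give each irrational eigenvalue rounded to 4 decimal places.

Reading degrees in the order [1, 2, 3, 4, 5, 6, 7, 8] gives [2, 1, 3, 2, 1, 2, 2, 1]; set D = diag(2, 1, 3, 2, 1, 2, 2, 1) and form L = D - A. Diagonalising L (or applying a numerical eigensolver to the 8x8 matrix) gives the spectrum above. By the matrix-tree theorem the graph has (1/8) * product of the nonzero eigenvalues = 1 spanning tree. The largest eigenvalue, 4.2332, is at most the vertex count 8.

[0, 0.1667, 0.7276, 1, 1.6353, 2.6729, 3.5643, 4.2332]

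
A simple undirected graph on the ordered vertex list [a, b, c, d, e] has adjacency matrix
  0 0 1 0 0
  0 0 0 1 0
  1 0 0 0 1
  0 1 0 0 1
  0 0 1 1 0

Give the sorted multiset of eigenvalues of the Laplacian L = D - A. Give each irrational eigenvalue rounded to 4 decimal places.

Each diagonal entry of L is the vertex degree and each off-diagonal entry is -1 where an edge is present, 0 otherwise; in the order [a, b, c, d, e] the diagonal is [1, 1, 2, 2, 2]. Diagonalising L (or applying a numerical eigensolver to the 5x5 matrix) gives the spectrum above. By the matrix-tree theorem the graph has (1/5) * product of the nonzero eigenvalues = 1 spanning tree.

[0, 0.3820, 1.3820, 2.6180, 3.6180]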